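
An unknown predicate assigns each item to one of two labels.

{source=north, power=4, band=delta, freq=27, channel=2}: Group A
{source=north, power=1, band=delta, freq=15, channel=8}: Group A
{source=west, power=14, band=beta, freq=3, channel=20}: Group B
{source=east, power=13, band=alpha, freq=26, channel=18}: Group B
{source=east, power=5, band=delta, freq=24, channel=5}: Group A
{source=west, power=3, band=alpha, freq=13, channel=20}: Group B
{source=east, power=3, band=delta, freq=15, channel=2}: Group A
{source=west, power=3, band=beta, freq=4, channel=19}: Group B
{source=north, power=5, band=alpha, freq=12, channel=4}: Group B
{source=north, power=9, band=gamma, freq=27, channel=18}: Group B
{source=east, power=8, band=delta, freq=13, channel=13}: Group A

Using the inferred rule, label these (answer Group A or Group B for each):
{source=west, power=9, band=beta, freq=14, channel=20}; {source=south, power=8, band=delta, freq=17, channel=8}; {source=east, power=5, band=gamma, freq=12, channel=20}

Checking candidate rules against both groups, what survives is: band is delta.
{source=west, power=9, band=beta, freq=14, channel=20}: Group B (band is beta). {source=south, power=8, band=delta, freq=17, channel=8}: Group A (band is delta). {source=east, power=5, band=gamma, freq=12, channel=20}: Group B (band is gamma).

Group B, Group A, Group B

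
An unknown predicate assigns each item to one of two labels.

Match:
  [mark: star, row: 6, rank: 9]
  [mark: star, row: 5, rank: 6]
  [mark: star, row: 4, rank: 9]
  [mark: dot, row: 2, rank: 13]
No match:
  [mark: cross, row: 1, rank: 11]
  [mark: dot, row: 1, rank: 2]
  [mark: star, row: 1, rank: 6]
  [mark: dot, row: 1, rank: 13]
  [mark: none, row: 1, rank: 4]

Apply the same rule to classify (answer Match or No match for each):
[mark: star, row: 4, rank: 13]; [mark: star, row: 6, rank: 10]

Rule: row ≥ 2. This holds for each 'Match' example and fails for each 'No match' one.
[mark: star, row: 4, rank: 13]: row = 4, satisfies this → Match.
[mark: star, row: 6, rank: 10]: row = 6, satisfies this → Match.

Match, Match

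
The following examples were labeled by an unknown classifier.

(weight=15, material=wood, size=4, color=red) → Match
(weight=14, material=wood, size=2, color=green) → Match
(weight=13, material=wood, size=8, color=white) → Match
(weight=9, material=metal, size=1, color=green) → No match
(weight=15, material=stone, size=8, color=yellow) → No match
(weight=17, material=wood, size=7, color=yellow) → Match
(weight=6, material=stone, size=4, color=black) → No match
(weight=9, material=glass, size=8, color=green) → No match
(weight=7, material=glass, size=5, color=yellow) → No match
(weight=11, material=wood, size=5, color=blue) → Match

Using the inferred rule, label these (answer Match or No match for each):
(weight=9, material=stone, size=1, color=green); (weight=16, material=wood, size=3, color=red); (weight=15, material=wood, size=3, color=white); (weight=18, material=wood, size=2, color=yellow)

No match, Match, Match, Match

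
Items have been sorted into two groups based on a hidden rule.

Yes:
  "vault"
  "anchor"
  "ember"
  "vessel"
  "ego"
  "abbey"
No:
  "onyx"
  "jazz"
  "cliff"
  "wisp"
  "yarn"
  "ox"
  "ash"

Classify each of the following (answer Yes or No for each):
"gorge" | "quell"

The simplest hypothesis consistent with all the labels is: has ≥ 2 vowels.
"gorge": 2 vowels, passes → Yes.
"quell": 2 vowels, passes → Yes.

Yes, Yes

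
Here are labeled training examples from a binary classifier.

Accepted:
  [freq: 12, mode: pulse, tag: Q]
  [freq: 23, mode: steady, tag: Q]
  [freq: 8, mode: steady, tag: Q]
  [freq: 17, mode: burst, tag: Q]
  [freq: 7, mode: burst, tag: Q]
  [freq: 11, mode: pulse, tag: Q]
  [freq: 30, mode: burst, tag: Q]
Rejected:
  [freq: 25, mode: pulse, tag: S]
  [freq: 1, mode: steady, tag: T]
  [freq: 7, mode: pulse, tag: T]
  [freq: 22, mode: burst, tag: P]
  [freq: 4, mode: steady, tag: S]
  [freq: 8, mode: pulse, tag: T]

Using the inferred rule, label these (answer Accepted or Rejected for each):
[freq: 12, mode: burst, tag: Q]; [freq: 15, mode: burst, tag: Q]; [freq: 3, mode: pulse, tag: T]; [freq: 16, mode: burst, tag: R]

Accepted, Accepted, Rejected, Rejected

One predicate separates the groups cleanly: tag is Q.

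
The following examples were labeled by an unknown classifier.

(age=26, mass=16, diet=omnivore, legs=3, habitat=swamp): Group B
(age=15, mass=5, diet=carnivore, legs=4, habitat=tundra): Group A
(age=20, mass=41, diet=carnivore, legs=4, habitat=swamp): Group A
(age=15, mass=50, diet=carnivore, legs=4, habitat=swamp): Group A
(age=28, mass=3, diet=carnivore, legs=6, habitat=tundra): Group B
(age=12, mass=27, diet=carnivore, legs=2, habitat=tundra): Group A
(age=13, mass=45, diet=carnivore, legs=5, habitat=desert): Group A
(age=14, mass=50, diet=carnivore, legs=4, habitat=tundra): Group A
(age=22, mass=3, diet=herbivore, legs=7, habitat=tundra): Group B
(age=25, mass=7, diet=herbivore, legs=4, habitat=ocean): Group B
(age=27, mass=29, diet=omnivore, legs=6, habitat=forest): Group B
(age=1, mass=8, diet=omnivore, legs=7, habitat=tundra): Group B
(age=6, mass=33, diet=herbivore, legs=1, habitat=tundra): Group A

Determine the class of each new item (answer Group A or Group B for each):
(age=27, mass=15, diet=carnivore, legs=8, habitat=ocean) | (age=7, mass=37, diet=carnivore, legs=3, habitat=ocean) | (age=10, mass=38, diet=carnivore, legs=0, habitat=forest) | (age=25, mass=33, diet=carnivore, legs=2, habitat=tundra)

The distinguishing property — age ≥ 6 AND age ≤ 20 — holds for all the 'Group A' cases and none of the 'Group B' cases.
(age=27, mass=15, diet=carnivore, legs=8, habitat=ocean): Group B (age = 27).
(age=7, mass=37, diet=carnivore, legs=3, habitat=ocean): Group A (age = 7).
(age=10, mass=38, diet=carnivore, legs=0, habitat=forest): Group A (age = 10).
(age=25, mass=33, diet=carnivore, legs=2, habitat=tundra): Group B (age = 25).

Group B, Group A, Group A, Group B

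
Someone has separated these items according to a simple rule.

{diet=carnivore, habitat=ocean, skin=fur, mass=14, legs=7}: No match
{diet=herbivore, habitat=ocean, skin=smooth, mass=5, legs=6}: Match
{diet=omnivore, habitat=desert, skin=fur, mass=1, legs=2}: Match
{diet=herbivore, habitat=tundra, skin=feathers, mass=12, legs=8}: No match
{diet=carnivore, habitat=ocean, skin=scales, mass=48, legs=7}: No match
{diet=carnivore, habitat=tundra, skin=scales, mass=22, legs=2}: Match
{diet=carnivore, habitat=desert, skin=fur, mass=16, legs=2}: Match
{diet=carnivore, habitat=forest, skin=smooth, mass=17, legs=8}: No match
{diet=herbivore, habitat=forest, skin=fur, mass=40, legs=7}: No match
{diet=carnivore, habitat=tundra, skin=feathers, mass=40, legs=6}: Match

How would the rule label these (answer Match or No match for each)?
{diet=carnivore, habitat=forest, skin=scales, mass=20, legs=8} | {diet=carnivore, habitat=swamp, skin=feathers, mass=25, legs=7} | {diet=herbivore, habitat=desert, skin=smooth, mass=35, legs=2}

No match, No match, Match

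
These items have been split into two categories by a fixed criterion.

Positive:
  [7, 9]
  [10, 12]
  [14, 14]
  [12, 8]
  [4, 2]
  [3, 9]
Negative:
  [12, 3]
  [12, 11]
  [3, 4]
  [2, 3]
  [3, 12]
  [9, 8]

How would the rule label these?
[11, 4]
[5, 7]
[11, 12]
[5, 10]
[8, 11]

Negative, Positive, Negative, Negative, Negative

The rule appears to be: sum is even.
[11, 4] — 11+4 = 15, hence Negative. [5, 7] — 5+7 = 12, hence Positive. [11, 12] — 11+12 = 23, hence Negative. [5, 10] — 5+10 = 15, hence Negative. [8, 11] — 8+11 = 19, hence Negative.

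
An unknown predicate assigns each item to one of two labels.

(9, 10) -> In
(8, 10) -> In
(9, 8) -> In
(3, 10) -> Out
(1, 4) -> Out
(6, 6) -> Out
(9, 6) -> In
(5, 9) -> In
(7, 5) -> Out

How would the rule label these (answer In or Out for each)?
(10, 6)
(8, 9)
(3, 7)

One predicate separates the groups cleanly: sum ≥ 14.
(10, 6) → 10+6 = 16 → In.
(8, 9) → 8+9 = 17 → In.
(3, 7) → 3+7 = 10 → Out.

In, In, Out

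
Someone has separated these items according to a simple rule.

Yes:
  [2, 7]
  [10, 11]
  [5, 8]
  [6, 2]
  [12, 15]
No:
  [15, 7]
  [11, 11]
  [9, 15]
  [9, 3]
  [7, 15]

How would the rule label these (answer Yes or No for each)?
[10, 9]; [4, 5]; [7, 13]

Yes, Yes, No

Looking at the examples, the only property every 'Yes' case has and every 'No' case lacks is: product is even.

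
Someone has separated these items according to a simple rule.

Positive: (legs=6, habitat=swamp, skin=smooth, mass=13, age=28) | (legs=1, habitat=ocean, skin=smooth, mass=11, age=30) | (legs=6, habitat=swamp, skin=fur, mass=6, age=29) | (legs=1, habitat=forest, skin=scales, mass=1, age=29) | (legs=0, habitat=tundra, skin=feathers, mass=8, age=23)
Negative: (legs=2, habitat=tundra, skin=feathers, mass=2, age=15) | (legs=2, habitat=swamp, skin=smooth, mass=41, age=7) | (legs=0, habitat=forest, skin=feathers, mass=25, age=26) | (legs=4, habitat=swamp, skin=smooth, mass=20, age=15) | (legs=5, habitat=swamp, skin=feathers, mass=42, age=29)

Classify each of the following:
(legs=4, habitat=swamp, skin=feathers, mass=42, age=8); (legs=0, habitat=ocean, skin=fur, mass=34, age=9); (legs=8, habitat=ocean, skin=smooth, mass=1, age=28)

The classifier is using: age ≥ 23 AND mass ≤ 13.
(legs=4, habitat=swamp, skin=feathers, mass=42, age=8): age = 8, mass = 42 — lacks this property, so Negative.
(legs=0, habitat=ocean, skin=fur, mass=34, age=9): age = 9, mass = 34 — lacks this property, so Negative.
(legs=8, habitat=ocean, skin=smooth, mass=1, age=28): age = 28, mass = 1 — matches, so Positive.

Negative, Negative, Positive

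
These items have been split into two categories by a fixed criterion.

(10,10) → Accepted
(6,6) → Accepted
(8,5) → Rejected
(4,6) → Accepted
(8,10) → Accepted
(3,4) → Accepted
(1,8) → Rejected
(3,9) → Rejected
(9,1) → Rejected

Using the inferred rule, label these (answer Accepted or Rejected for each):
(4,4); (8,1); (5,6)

Every 'Accepted' example satisfies: |first − second| ≤ 2. None of the 'Rejected' examples do.
(4,4) — |4−4| = 0, hence Accepted.
(8,1) — |8−1| = 7, hence Rejected.
(5,6) — |5−6| = 1, hence Accepted.

Accepted, Rejected, Accepted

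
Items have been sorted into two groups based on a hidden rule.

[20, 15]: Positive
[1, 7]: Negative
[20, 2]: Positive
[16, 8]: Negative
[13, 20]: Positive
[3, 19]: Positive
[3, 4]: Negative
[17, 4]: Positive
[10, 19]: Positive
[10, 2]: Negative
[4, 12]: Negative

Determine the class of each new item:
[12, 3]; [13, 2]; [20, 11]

Negative, Negative, Positive

Every 'Positive' example satisfies: max ≥ 17. None of the 'Negative' examples do.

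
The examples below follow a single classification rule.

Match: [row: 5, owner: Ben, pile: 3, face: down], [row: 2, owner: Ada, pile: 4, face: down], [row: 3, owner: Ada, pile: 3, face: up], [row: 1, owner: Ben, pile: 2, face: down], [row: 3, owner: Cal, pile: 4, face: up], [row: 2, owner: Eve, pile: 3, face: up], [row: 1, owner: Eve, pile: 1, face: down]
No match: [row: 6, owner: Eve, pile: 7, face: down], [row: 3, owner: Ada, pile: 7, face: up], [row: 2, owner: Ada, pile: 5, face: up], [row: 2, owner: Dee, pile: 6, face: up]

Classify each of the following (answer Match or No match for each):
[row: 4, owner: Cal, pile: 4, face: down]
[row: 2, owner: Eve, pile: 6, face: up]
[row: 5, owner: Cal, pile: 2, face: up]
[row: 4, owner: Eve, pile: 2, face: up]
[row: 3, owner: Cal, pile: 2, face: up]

Rule: pile ≤ 4. This holds for each 'Match' example and fails for each 'No match' one.

Match, No match, Match, Match, Match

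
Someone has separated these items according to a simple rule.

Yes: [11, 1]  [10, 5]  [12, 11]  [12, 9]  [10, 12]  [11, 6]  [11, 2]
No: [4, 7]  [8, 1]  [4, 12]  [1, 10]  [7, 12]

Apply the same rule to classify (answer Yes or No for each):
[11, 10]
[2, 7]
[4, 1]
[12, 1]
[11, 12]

Yes, No, No, Yes, Yes

All 'Yes' examples share one property — first ≥ 9 — and every 'No' example lacks it.
[11, 10]: Yes (first 11). [2, 7]: No (first 2). [4, 1]: No (first 4). [12, 1]: Yes (first 12). [11, 12]: Yes (first 11).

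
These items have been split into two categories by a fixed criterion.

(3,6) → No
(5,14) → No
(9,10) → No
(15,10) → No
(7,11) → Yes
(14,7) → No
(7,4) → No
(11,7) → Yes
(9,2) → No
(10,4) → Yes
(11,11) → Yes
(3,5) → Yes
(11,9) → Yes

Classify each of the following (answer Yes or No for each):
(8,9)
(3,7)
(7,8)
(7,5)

No, Yes, No, Yes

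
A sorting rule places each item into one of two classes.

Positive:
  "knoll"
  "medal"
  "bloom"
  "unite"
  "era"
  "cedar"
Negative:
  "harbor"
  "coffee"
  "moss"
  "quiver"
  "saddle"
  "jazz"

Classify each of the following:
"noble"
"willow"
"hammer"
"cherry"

Positive, Negative, Negative, Negative

A rule that fits every label: odd length — true of each 'Positive' example, false of each 'Negative' one.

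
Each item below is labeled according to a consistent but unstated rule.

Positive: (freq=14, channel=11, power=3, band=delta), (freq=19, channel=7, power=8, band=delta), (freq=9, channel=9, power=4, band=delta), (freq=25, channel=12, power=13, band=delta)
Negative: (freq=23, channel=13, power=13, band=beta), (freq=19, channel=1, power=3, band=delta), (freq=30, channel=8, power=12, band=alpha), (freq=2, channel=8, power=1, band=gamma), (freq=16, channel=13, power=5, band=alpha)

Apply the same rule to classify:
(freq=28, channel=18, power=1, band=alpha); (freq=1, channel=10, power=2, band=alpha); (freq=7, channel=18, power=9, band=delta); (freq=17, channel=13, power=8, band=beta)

Every 'Positive' example satisfies: band is delta AND channel ≥ 7. None of the 'Negative' examples do.
(freq=28, channel=18, power=1, band=alpha) — band is alpha, channel = 18, hence Negative. (freq=1, channel=10, power=2, band=alpha) — band is alpha, channel = 10, hence Negative. (freq=7, channel=18, power=9, band=delta) — band is delta, channel = 18, hence Positive. (freq=17, channel=13, power=8, band=beta) — band is beta, channel = 13, hence Negative.

Negative, Negative, Positive, Negative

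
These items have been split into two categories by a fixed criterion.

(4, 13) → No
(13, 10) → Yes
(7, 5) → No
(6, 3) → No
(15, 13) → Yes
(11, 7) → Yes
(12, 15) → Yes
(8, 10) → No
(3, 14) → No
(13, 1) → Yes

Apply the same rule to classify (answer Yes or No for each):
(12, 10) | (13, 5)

Yes, Yes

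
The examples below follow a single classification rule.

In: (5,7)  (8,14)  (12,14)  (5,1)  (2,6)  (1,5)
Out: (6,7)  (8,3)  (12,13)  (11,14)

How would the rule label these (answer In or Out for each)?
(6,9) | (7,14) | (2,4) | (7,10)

The simplest hypothesis consistent with all the labels is: sum is even.
(6,9): Out (6+9 = 15).
(7,14): Out (7+14 = 21).
(2,4): In (2+4 = 6).
(7,10): Out (7+10 = 17).

Out, Out, In, Out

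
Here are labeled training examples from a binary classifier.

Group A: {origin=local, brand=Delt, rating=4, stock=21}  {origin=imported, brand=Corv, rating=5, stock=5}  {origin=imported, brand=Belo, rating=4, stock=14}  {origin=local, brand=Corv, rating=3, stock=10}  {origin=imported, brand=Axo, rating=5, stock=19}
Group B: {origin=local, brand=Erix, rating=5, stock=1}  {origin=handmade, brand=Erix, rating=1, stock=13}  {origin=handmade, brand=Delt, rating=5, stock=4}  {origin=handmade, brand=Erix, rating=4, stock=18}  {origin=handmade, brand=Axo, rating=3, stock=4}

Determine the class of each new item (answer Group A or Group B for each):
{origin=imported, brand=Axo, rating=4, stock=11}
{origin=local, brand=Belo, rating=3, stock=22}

Every 'Group A' example satisfies: brand is not Erix AND stock ≥ 5. None of the 'Group B' examples do.

Group A, Group A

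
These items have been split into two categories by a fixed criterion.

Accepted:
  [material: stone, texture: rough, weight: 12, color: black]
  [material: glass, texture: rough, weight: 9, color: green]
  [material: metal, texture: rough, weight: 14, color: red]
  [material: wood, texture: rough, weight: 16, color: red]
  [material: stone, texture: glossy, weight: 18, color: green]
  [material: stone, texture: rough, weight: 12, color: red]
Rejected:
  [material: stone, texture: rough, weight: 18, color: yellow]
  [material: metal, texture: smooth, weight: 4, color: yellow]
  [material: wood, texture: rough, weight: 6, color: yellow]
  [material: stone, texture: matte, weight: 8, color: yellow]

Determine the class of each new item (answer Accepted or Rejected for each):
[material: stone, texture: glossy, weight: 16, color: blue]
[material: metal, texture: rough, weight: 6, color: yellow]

Accepted, Rejected

'Accepted' ⟺ color is not yellow.
[material: stone, texture: glossy, weight: 16, color: blue] — color is blue, hence Accepted.
[material: metal, texture: rough, weight: 6, color: yellow] — color is yellow, hence Rejected.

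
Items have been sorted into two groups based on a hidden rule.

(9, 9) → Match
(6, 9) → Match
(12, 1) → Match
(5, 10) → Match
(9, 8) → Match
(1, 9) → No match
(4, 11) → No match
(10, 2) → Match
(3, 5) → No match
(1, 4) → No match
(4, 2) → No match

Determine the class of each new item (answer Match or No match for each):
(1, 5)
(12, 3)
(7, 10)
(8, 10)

No match, Match, Match, Match

Every 'Match' example satisfies: first ≥ 5. None of the 'No match' examples do.
(1, 5): No match (first 1). (12, 3): Match (first 12). (7, 10): Match (first 7). (8, 10): Match (first 8).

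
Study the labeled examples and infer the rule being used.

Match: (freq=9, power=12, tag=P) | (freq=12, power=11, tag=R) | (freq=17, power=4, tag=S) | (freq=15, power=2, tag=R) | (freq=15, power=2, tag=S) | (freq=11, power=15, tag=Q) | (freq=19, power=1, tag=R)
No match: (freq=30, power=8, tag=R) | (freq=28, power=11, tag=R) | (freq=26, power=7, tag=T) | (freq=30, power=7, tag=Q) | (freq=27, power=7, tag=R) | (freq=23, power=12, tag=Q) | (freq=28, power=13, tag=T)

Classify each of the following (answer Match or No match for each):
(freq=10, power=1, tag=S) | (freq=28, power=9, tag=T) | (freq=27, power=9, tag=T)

Match, No match, No match

One predicate separates the groups cleanly: freq ≤ 19.
(freq=10, power=1, tag=S): Match (freq = 10). (freq=28, power=9, tag=T): No match (freq = 28). (freq=27, power=9, tag=T): No match (freq = 27).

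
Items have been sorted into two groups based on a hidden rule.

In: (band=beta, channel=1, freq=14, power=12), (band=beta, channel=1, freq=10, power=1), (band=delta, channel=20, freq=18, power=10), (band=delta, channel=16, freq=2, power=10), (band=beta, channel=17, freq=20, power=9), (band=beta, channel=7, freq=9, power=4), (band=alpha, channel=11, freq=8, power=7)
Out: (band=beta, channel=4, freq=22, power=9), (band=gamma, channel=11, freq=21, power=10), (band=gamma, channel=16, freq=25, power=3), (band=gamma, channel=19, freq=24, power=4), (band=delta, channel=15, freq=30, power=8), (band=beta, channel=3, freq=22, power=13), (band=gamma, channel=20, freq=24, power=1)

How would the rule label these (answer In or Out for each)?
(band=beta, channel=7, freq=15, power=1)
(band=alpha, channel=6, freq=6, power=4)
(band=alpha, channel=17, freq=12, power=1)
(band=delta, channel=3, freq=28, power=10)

In, In, In, Out

All 'In' examples share one property — freq ≤ 20 — and every 'Out' example lacks it.
(band=beta, channel=7, freq=15, power=1) → freq = 15 → In. (band=alpha, channel=6, freq=6, power=4) → freq = 6 → In. (band=alpha, channel=17, freq=12, power=1) → freq = 12 → In. (band=delta, channel=3, freq=28, power=10) → freq = 28 → Out.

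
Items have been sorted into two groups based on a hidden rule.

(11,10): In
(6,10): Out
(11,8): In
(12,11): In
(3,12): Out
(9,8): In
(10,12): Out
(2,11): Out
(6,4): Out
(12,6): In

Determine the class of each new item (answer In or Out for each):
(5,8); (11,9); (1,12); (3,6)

Out, In, Out, Out

The classifier is using: first > second AND sum ≥ 13.
(5,8): Out (5 < 8, 5+8 = 13). (11,9): In (11 > 9, 11+9 = 20). (1,12): Out (1 < 12, 1+12 = 13). (3,6): Out (3 < 6, 3+6 = 9).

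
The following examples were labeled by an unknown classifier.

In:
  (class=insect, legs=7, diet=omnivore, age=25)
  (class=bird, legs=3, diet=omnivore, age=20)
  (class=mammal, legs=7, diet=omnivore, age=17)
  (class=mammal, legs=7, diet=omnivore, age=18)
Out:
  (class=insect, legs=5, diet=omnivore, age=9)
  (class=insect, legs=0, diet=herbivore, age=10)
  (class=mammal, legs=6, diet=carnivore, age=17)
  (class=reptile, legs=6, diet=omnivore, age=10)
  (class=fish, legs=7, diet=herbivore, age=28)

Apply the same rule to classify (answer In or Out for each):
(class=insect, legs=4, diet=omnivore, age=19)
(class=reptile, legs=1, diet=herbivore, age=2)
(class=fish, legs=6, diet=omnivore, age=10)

Rule: diet is omnivore AND age ≥ 17. This holds for each 'In' example and fails for each 'Out' one.

In, Out, Out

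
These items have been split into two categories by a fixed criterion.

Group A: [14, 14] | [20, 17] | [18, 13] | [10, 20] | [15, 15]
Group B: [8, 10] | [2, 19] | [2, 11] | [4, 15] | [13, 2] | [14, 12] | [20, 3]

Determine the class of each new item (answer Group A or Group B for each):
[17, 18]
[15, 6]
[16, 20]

The rule appears to be: sum ≥ 28.

Group A, Group B, Group A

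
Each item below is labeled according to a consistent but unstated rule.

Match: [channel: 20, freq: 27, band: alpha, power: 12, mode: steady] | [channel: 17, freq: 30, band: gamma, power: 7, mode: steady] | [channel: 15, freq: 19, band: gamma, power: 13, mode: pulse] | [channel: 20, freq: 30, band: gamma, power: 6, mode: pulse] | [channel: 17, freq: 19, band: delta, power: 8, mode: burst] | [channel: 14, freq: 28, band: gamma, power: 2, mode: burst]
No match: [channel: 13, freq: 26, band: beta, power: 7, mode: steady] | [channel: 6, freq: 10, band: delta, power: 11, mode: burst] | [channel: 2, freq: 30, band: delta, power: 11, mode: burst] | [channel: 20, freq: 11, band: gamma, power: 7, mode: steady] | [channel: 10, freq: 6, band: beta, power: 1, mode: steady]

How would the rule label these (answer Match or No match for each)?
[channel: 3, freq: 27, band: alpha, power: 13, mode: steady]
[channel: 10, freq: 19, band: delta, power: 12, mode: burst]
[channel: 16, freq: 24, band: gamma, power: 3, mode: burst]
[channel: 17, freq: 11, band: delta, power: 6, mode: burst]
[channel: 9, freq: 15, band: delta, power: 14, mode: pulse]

No match, No match, Match, No match, No match

The common property of the 'Match' items is: channel ≥ 14 AND freq ≥ 19. No 'No match' item has it.
[channel: 3, freq: 27, band: alpha, power: 13, mode: steady] → channel = 3, freq = 27 → No match. [channel: 10, freq: 19, band: delta, power: 12, mode: burst] → channel = 10, freq = 19 → No match. [channel: 16, freq: 24, band: gamma, power: 3, mode: burst] → channel = 16, freq = 24 → Match. [channel: 17, freq: 11, band: delta, power: 6, mode: burst] → channel = 17, freq = 11 → No match. [channel: 9, freq: 15, band: delta, power: 14, mode: pulse] → channel = 9, freq = 15 → No match.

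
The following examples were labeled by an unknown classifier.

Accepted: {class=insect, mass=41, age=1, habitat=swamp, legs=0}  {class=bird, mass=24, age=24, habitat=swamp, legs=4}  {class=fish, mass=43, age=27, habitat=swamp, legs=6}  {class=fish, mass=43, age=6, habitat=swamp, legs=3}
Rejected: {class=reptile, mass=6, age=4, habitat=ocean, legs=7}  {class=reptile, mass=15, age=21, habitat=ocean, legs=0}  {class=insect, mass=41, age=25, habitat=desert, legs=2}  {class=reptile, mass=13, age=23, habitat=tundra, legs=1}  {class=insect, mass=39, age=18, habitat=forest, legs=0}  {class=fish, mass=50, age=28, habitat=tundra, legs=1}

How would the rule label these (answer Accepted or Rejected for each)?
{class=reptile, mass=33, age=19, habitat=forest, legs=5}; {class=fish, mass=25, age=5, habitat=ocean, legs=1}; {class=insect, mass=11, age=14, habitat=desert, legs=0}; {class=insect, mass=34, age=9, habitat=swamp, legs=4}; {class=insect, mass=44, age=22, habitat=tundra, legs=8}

Rejected, Rejected, Rejected, Accepted, Rejected

All 'Accepted' examples share one property — habitat is swamp — and every 'Rejected' example lacks it.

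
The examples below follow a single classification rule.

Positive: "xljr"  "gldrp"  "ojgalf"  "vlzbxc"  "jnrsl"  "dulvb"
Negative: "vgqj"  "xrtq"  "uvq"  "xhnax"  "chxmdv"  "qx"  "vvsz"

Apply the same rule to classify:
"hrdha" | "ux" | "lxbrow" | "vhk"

Negative, Negative, Positive, Negative

Checking candidate rules against both groups, what survives is: contains 'l'.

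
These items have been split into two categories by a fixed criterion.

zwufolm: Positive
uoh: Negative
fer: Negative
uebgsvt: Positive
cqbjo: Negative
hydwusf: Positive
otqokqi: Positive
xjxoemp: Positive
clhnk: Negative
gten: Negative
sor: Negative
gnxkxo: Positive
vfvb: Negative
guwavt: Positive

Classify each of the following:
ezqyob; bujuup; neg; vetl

The distinguishing property — length ≥ 6 — holds for all the 'Positive' cases and none of the 'Negative' cases.
ezqyob: Positive (length 6).
bujuup: Positive (length 6).
neg: Negative (length 3).
vetl: Negative (length 4).

Positive, Positive, Negative, Negative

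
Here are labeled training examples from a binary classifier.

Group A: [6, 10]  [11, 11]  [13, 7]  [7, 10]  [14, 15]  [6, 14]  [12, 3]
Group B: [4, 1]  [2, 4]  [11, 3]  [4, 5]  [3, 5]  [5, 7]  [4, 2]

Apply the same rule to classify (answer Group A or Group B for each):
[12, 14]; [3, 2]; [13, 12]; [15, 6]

Group A, Group B, Group A, Group A

The common property of the 'Group A' items is: sum ≥ 15. No 'Group B' item has it.
[12, 14] → 12+14 = 26 → Group A. [3, 2] → 3+2 = 5 → Group B. [13, 12] → 13+12 = 25 → Group A. [15, 6] → 15+6 = 21 → Group A.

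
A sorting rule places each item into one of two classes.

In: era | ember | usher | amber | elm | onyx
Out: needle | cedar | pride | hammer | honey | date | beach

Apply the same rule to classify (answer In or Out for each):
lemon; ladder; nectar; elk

All 'In' examples share one property — starts with a vowel — and every 'Out' example lacks it.
lemon: starts with 'l', fails this test → Out. ladder: starts with 'l', fails this test → Out. nectar: starts with 'n', fails this test → Out. elk: starts with 'e', passes → In.

Out, Out, Out, In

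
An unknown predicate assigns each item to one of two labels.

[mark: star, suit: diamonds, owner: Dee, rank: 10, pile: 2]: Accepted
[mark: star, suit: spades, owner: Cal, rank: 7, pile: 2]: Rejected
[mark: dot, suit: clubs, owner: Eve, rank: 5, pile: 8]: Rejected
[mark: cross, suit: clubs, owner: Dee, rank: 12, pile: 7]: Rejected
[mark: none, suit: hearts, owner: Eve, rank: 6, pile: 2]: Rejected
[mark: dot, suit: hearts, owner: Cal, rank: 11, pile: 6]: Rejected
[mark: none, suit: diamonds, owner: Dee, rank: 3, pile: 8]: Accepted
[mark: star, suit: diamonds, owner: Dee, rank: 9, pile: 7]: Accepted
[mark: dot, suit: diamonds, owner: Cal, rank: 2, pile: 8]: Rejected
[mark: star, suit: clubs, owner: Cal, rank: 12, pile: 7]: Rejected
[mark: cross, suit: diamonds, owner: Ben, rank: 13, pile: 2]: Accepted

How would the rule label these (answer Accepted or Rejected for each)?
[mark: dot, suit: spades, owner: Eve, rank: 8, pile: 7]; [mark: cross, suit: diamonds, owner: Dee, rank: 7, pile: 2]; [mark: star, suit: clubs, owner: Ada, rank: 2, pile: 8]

Rejected, Accepted, Rejected

One predicate separates the groups cleanly: suit is diamonds AND rank ≥ 3.
[mark: dot, suit: spades, owner: Eve, rank: 8, pile: 7]: suit is spades, rank = 8, doesn't qualify → Rejected. [mark: cross, suit: diamonds, owner: Dee, rank: 7, pile: 2]: suit is diamonds, rank = 7, passes → Accepted. [mark: star, suit: clubs, owner: Ada, rank: 2, pile: 8]: suit is clubs, rank = 2, doesn't qualify → Rejected.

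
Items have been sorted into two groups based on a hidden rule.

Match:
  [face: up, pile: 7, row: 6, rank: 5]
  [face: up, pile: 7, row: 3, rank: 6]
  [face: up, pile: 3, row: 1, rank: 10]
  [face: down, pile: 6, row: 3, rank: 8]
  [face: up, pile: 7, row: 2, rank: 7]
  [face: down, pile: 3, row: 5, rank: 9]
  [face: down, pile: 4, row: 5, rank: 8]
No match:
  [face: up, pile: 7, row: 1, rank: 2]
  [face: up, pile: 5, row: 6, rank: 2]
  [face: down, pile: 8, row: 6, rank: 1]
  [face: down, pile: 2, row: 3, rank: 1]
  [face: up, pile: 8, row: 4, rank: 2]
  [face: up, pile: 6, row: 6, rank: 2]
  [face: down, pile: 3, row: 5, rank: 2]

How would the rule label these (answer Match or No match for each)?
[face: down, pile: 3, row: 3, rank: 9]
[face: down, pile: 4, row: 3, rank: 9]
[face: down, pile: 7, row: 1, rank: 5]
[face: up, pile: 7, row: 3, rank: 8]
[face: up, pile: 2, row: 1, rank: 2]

Match, Match, Match, Match, No match

A rule that fits every label: rank ≥ 5 — true of each 'Match' example, false of each 'No match' one.
[face: down, pile: 3, row: 3, rank: 9] — rank = 9, hence Match. [face: down, pile: 4, row: 3, rank: 9] — rank = 9, hence Match. [face: down, pile: 7, row: 1, rank: 5] — rank = 5, hence Match. [face: up, pile: 7, row: 3, rank: 8] — rank = 8, hence Match. [face: up, pile: 2, row: 1, rank: 2] — rank = 2, hence No match.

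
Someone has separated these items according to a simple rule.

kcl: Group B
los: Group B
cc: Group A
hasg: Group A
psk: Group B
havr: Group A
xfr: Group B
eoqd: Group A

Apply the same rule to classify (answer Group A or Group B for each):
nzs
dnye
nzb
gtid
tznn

A rule that fits every label: even length — true of each 'Group A' example, false of each 'Group B' one.

Group B, Group A, Group B, Group A, Group A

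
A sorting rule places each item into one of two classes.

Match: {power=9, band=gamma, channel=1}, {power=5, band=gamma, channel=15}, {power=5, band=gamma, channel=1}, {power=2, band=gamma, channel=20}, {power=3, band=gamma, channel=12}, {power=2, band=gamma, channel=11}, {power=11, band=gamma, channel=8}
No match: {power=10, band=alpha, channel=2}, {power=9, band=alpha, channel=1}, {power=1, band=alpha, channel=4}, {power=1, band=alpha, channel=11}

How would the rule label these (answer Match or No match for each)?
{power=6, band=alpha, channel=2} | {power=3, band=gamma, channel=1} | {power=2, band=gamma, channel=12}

No match, Match, Match

'Match' ⟺ band is gamma.
{power=6, band=alpha, channel=2} → band is alpha → No match.
{power=3, band=gamma, channel=1} → band is gamma → Match.
{power=2, band=gamma, channel=12} → band is gamma → Match.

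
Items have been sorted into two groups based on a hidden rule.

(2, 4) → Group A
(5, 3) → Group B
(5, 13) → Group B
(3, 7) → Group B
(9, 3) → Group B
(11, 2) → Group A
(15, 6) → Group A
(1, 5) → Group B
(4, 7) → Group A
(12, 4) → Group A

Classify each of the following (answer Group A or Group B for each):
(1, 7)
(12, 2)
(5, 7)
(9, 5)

Group B, Group A, Group B, Group B

The classifier is using: product is even.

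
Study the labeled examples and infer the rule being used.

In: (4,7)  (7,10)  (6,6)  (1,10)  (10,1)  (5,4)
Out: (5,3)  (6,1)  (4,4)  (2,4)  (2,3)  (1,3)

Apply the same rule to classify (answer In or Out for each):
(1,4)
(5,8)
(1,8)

Out, In, In

All 'In' examples share one property — sum ≥ 9 — and every 'Out' example lacks it.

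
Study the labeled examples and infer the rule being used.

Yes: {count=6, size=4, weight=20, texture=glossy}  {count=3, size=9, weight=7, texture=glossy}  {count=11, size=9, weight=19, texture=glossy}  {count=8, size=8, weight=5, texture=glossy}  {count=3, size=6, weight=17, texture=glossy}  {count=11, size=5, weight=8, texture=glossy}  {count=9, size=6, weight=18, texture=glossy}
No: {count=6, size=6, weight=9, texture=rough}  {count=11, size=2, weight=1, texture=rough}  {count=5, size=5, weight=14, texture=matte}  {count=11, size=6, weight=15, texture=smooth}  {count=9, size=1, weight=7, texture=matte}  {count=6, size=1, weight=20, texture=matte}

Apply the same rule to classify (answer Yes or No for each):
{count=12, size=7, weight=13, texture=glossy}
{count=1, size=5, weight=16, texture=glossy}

Yes, Yes

The rule appears to be: texture is glossy.
{count=12, size=7, weight=13, texture=glossy} — texture is glossy, hence Yes. {count=1, size=5, weight=16, texture=glossy} — texture is glossy, hence Yes.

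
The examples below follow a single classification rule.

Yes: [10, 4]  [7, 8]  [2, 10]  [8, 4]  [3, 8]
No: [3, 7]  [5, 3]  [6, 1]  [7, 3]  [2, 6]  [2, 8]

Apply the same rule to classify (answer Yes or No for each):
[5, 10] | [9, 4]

Yes, Yes

Rule: sum ≥ 11. This holds for each 'Yes' example and fails for each 'No' one.
[5, 10]: 5+10 = 15, meets the rule → Yes. [9, 4]: 9+4 = 13, meets the rule → Yes.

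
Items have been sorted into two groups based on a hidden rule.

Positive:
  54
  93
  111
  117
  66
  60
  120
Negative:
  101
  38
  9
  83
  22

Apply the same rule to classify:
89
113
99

Negative, Negative, Positive

A rule that fits every label: multiple of 3 AND at least 22 — true of each 'Positive' example, false of each 'Negative' one.
Negative: 89, since 89 = 3·29 + 2, 89 ≥ 22. Negative: 113, since 113 = 3·37 + 2, 113 ≥ 22. Positive: 99, since 99 = 3·33, 99 ≥ 22.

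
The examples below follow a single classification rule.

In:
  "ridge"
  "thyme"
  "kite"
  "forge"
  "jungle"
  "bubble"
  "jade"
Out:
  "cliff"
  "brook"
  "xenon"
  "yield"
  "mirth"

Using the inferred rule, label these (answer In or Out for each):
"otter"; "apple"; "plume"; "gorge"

The classifier is using: ends with 'e'.
"otter" → ends with 'r' → Out. "apple" → ends with 'e' → In. "plume" → ends with 'e' → In. "gorge" → ends with 'e' → In.

Out, In, In, In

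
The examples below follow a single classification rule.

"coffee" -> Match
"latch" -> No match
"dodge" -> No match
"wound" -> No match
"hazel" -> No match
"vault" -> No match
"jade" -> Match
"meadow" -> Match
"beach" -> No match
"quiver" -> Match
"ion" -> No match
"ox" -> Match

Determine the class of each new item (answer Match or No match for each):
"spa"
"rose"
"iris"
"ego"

The rule appears to be: even length.

No match, Match, Match, No match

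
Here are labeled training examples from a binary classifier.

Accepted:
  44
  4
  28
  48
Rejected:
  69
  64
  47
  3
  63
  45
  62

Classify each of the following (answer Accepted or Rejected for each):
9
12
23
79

Rejected, Accepted, Rejected, Rejected

The common property of the 'Accepted' items is: even AND at most 48. No 'Rejected' item has it.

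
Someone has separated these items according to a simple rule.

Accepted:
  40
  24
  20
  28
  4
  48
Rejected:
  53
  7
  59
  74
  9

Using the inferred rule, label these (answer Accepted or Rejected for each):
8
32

Accepted, Accepted

All 'Accepted' examples share one property — multiple of 4 — and every 'Rejected' example lacks it.
8: Accepted (8 = 4·2).
32: Accepted (32 = 4·8).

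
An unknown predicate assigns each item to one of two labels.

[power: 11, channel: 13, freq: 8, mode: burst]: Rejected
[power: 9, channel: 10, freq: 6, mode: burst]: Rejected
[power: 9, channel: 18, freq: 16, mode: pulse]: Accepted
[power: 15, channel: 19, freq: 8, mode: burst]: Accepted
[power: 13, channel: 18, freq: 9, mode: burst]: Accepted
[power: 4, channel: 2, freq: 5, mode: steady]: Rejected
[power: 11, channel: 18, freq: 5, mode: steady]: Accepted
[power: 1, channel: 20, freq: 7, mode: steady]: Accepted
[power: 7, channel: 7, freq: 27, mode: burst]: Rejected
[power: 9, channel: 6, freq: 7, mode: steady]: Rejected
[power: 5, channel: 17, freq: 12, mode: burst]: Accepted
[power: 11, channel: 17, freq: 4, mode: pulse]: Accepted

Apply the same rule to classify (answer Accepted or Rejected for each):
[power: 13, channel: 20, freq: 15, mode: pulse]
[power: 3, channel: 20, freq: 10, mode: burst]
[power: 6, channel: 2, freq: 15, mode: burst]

Accepted, Accepted, Rejected

'Accepted' ⟺ channel ≥ 17.
[power: 13, channel: 20, freq: 15, mode: pulse]: channel = 20 — qualifies, so Accepted.
[power: 3, channel: 20, freq: 10, mode: burst]: channel = 20 — qualifies, so Accepted.
[power: 6, channel: 2, freq: 15, mode: burst]: channel = 2 — does not pass, so Rejected.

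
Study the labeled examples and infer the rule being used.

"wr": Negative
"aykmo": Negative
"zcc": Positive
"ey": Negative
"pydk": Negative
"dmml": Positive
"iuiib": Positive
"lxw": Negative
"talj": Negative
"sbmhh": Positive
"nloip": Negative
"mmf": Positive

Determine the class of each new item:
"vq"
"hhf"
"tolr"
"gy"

All 'Positive' examples share one property — has a double letter — and every 'Negative' example lacks it.
"vq": no doubled letter — lacks this property, so Negative.
"hhf": 'hh' doubled — meets the rule, so Positive.
"tolr": no doubled letter — lacks this property, so Negative.
"gy": no doubled letter — lacks this property, so Negative.

Negative, Positive, Negative, Negative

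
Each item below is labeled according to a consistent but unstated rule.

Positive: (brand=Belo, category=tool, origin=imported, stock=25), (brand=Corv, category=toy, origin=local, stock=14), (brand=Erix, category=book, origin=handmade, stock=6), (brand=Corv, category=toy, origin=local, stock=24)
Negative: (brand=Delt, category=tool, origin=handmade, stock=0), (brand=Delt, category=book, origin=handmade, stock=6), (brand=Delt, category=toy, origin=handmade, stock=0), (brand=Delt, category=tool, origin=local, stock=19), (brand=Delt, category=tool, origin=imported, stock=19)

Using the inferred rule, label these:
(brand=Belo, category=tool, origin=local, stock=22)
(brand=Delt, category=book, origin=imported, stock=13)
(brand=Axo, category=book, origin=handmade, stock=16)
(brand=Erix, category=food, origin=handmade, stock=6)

Positive, Negative, Positive, Positive

The rule appears to be: brand is not Delt.
(brand=Belo, category=tool, origin=local, stock=22): brand is Belo, checks out → Positive.
(brand=Delt, category=book, origin=imported, stock=13): brand is Delt, does not fit → Negative.
(brand=Axo, category=book, origin=handmade, stock=16): brand is Axo, checks out → Positive.
(brand=Erix, category=food, origin=handmade, stock=6): brand is Erix, checks out → Positive.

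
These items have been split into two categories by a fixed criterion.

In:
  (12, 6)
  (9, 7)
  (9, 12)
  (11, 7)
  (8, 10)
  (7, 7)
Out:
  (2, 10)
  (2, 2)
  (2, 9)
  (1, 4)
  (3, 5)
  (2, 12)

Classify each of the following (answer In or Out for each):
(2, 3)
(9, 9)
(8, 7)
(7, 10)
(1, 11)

Out, In, In, In, Out

Every 'In' example satisfies: first ≥ 4. None of the 'Out' examples do.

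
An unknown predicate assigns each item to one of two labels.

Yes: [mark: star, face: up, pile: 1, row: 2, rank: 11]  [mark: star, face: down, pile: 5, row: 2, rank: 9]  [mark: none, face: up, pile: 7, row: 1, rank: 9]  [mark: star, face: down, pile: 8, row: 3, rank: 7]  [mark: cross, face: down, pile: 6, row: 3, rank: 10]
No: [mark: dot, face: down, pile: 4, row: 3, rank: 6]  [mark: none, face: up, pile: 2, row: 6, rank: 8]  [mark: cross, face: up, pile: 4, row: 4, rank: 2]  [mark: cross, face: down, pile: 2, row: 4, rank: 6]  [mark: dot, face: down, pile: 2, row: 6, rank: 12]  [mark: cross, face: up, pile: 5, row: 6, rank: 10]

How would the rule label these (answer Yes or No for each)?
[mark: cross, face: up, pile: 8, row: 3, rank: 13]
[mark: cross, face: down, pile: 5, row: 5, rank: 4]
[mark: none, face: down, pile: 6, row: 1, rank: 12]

The common property of the 'Yes' items is: row ≤ 3 AND rank ≥ 7. No 'No' item has it.
[mark: cross, face: up, pile: 8, row: 3, rank: 13]: row = 3, rank = 13, checks out → Yes. [mark: cross, face: down, pile: 5, row: 5, rank: 4]: row = 5, rank = 4, does not pass → No. [mark: none, face: down, pile: 6, row: 1, rank: 12]: row = 1, rank = 12, checks out → Yes.

Yes, No, Yes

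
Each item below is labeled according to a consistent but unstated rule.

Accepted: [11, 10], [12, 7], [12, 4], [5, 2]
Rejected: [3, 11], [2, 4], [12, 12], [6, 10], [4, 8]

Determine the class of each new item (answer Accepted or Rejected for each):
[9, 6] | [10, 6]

The rule appears to be: first > second.

Accepted, Accepted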